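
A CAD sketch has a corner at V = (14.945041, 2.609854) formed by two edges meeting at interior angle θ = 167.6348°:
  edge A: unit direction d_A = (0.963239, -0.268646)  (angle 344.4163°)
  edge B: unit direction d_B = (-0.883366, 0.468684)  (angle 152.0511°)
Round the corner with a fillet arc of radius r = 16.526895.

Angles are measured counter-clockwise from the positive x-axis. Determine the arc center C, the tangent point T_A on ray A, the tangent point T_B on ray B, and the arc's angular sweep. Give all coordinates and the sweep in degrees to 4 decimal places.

center=(21.1094,18.0482) T_A=(16.6695,2.1289) T_B=(13.3635,3.4489) sweep=12.3652

bisector direction at 68.2337° = (0.370822,0.928704)
center distance |VC| = r/sin(θ/2) = 16.526895/sin(83.8174°) = 16.623582
C = V + |VC|·bis = (21.1094,18.0482)
T_A = V + ((C−V)·d_A)·d_A = V + 1.7903·d_A = (16.6695,2.1289)
T_B = V + ((C−V)·d_B)·d_B = V + 1.7903·d_B = (13.3635,3.4489)
sweep = 180° − θ = 12.3652°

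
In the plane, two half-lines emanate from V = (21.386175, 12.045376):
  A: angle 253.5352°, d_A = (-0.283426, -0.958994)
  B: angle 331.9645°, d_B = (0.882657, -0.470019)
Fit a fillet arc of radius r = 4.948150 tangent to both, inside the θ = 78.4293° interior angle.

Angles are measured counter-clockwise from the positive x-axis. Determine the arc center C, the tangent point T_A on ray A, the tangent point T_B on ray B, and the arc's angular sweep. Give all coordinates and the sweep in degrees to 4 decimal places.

bisector direction at 292.7499° = (0.386709,-0.922202)
center distance |VC| = r/sin(θ/2) = 4.948150/sin(39.2146°) = 7.826535
C = V + |VC|·bis = (24.4128,4.8277)
T_A = V + ((C−V)·d_A)·d_A = V + 6.0639·d_A = (19.6675,6.2302)
T_B = V + ((C−V)·d_B)·d_B = V + 6.0639·d_B = (26.7385,9.1952)
sweep = 180° − θ = 101.5707°

center=(24.4128,4.8277) T_A=(19.6675,6.2302) T_B=(26.7385,9.1952) sweep=101.5707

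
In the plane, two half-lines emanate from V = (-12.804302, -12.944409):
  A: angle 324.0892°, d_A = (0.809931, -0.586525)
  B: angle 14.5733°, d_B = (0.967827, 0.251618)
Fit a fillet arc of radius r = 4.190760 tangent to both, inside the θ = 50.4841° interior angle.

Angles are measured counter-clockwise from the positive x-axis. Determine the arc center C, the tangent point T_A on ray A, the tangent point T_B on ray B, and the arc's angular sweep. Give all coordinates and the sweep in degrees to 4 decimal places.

center=(-3.1469,-14.7637) T_A=(-5.6049,-18.1580) T_B=(-4.2014,-10.7078) sweep=129.5159

bisector direction at 349.3313° = (0.982714,-0.185131)
center distance |VC| = r/sin(θ/2) = 4.190760/sin(25.2420°) = 9.827240
C = V + |VC|·bis = (-3.1469,-14.7637)
T_A = V + ((C−V)·d_A)·d_A = V + 8.8889·d_A = (-5.6049,-18.1580)
T_B = V + ((C−V)·d_B)·d_B = V + 8.8889·d_B = (-4.2014,-10.7078)
sweep = 180° − θ = 129.5159°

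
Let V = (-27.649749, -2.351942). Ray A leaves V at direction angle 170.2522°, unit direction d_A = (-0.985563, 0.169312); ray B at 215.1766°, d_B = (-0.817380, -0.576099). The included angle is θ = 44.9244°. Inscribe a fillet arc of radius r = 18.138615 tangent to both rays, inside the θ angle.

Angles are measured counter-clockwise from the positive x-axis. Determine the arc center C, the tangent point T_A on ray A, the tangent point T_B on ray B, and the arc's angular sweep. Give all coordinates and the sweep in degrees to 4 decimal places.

center=(-73.9598,-12.8006) T_A=(-70.8887,5.0762) T_B=(-63.5101,-27.6267) sweep=135.0756

bisector direction at 192.7144° = (-0.975479,-0.220091)
center distance |VC| = r/sin(θ/2) = 18.138615/sin(22.4622°) = 47.474109
C = V + |VC|·bis = (-73.9598,-12.8006)
T_A = V + ((C−V)·d_A)·d_A = V + 43.8723·d_A = (-70.8887,5.0762)
T_B = V + ((C−V)·d_B)·d_B = V + 43.8723·d_B = (-63.5101,-27.6267)
sweep = 180° − θ = 135.0756°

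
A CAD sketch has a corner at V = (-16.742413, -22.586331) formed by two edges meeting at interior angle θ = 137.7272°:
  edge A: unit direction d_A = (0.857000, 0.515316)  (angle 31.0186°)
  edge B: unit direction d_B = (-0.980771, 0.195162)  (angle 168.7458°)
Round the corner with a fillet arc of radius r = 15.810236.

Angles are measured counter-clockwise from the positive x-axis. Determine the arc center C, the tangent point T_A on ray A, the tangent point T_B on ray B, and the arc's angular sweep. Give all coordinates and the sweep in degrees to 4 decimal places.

center=(-19.6515,-5.8872) T_A=(-11.5043,-19.4366) T_B=(-22.7371,-21.3935) sweep=42.2728

bisector direction at 99.8822° = (-0.171623,0.985163)
center distance |VC| = r/sin(θ/2) = 15.810236/sin(68.8636°) = 16.950593
C = V + |VC|·bis = (-19.6515,-5.8872)
T_A = V + ((C−V)·d_A)·d_A = V + 6.1122·d_A = (-11.5043,-19.4366)
T_B = V + ((C−V)·d_B)·d_B = V + 6.1122·d_B = (-22.7371,-21.3935)
sweep = 180° − θ = 42.2728°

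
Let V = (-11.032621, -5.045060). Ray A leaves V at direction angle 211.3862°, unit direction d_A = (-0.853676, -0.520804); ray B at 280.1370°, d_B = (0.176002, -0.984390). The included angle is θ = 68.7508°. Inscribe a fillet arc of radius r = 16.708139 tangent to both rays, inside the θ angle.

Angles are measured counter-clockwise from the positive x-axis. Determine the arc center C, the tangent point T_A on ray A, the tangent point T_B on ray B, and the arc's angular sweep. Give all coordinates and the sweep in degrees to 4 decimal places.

bisector direction at 245.7616° = (-0.410534,-0.911845)
center distance |VC| = r/sin(θ/2) = 16.708139/sin(34.3754°) = 29.592213
C = V + |VC|·bis = (-23.1812,-32.0286)
T_A = V + ((C−V)·d_A)·d_A = V + 24.4241·d_A = (-31.8829,-17.7652)
T_B = V + ((C−V)·d_B)·d_B = V + 24.4241·d_B = (-6.7339,-29.0879)
sweep = 180° − θ = 111.2492°

center=(-23.1812,-32.0286) T_A=(-31.8829,-17.7652) T_B=(-6.7339,-29.0879) sweep=111.2492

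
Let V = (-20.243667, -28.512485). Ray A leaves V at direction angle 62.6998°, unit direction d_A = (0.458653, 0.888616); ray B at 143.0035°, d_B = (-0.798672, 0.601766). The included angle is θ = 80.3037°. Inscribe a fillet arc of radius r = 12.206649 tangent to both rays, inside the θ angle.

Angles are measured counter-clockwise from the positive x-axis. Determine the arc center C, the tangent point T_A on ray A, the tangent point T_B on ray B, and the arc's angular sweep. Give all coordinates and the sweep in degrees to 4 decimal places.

center=(-24.4543,-10.0563) T_A=(-13.6073,-15.6549) T_B=(-31.7999,-19.8054) sweep=99.6963

bisector direction at 102.8517° = (-0.222427,0.974949)
center distance |VC| = r/sin(θ/2) = 12.206649/sin(40.1519°) = 18.930450
C = V + |VC|·bis = (-24.4543,-10.0563)
T_A = V + ((C−V)·d_A)·d_A = V + 14.4693·d_A = (-13.6073,-15.6549)
T_B = V + ((C−V)·d_B)·d_B = V + 14.4693·d_B = (-31.7999,-19.8054)
sweep = 180° − θ = 99.6963°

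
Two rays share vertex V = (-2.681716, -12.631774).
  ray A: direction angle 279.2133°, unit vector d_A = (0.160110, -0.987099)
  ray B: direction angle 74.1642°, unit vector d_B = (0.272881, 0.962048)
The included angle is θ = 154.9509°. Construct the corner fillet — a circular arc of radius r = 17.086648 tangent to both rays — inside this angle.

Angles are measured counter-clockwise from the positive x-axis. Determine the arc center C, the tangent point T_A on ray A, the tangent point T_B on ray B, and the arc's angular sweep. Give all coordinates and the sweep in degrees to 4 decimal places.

center=(14.7922,-13.6428) T_A=(-2.0740,-16.3785) T_B=(-1.6459,-8.9801) sweep=25.0491

bisector direction at 356.6887° = (0.998330,-0.057760)
center distance |VC| = r/sin(θ/2) = 17.086648/sin(77.4754°) = 17.503168
C = V + |VC|·bis = (14.7922,-13.6428)
T_A = V + ((C−V)·d_A)·d_A = V + 3.7957·d_A = (-2.0740,-16.3785)
T_B = V + ((C−V)·d_B)·d_B = V + 3.7957·d_B = (-1.6459,-8.9801)
sweep = 180° − θ = 25.0491°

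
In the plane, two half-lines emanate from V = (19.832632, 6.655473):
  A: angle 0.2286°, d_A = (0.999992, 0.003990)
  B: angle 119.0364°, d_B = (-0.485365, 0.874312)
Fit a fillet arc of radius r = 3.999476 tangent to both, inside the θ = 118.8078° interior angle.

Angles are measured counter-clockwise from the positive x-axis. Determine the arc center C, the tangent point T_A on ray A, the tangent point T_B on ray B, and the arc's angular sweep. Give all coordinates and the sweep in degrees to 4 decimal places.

center=(22.1816,10.6644) T_A=(22.1975,6.6649) T_B=(18.6848,8.7231) sweep=61.1922

bisector direction at 59.6325° = (0.505544,0.862801)
center distance |VC| = r/sin(θ/2) = 3.999476/sin(59.4039°) = 4.646357
C = V + |VC|·bis = (22.1816,10.6644)
T_A = V + ((C−V)·d_A)·d_A = V + 2.3649·d_A = (22.1975,6.6649)
T_B = V + ((C−V)·d_B)·d_B = V + 2.3649·d_B = (18.6848,8.7231)
sweep = 180° − θ = 61.1922°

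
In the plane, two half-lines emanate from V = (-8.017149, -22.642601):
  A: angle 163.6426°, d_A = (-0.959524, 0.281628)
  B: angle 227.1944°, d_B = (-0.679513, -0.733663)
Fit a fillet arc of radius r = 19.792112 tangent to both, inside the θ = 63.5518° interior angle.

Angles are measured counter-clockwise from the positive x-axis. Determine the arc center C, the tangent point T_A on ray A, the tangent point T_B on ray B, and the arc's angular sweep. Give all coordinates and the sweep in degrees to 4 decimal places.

center=(-44.2493,-32.6352) T_A=(-38.6753,-13.6442) T_B=(-29.7285,-46.0842) sweep=116.4482

bisector direction at 195.4185° = (-0.964010,-0.265867)
center distance |VC| = r/sin(θ/2) = 19.792112/sin(31.7759°) = 37.584841
C = V + |VC|·bis = (-44.2493,-32.6352)
T_A = V + ((C−V)·d_A)·d_A = V + 31.9514·d_A = (-38.6753,-13.6442)
T_B = V + ((C−V)·d_B)·d_B = V + 31.9514·d_B = (-29.7285,-46.0842)
sweep = 180° − θ = 116.4482°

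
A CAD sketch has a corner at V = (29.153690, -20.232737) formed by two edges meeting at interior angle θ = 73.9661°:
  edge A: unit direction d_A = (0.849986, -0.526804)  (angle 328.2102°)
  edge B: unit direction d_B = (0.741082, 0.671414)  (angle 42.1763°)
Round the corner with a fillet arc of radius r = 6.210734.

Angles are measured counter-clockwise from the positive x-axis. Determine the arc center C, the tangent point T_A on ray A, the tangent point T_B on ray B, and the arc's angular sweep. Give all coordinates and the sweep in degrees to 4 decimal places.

bisector direction at 5.1932° = (0.995895,0.090515)
center distance |VC| = r/sin(θ/2) = 6.210734/sin(36.9830°) = 10.324058
C = V + |VC|·bis = (39.4354,-19.2983)
T_A = V + ((C−V)·d_A)·d_A = V + 8.2470·d_A = (36.1635,-24.5773)
T_B = V + ((C−V)·d_B)·d_B = V + 8.2470·d_B = (35.2654,-14.6956)
sweep = 180° − θ = 106.0339°

center=(39.4354,-19.2983) T_A=(36.1635,-24.5773) T_B=(35.2654,-14.6956) sweep=106.0339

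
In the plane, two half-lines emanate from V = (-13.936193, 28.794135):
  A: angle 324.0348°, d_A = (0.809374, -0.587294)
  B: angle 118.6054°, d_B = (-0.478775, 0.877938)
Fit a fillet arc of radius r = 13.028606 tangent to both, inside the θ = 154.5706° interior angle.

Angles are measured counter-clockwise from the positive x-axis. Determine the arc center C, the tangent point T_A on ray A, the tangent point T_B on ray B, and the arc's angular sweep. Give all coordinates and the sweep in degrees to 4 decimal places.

bisector direction at 41.3201° = (0.751033,0.660265)
center distance |VC| = r/sin(θ/2) = 13.028606/sin(77.2853°) = 13.356123
C = V + |VC|·bis = (-3.9053,37.6127)
T_A = V + ((C−V)·d_A)·d_A = V + 2.9396·d_A = (-11.5569,27.0677)
T_B = V + ((C−V)·d_B)·d_B = V + 2.9396·d_B = (-15.3436,31.3750)
sweep = 180° − θ = 25.4294°

center=(-3.9053,37.6127) T_A=(-11.5569,27.0677) T_B=(-15.3436,31.3750) sweep=25.4294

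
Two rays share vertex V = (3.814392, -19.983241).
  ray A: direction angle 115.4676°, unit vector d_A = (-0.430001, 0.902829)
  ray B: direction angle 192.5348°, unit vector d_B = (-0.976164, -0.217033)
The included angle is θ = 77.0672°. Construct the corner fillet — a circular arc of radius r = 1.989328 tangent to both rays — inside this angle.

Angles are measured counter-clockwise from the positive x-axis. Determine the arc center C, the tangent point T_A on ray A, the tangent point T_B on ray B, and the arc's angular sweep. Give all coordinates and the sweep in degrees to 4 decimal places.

bisector direction at 154.0012° = (-0.898803,0.438352)
center distance |VC| = r/sin(θ/2) = 1.989328/sin(38.5336°) = 3.193279
C = V + |VC|·bis = (0.9443,-18.5835)
T_A = V + ((C−V)·d_A)·d_A = V + 2.4979·d_A = (2.7403,-17.7280)
T_B = V + ((C−V)·d_B)·d_B = V + 2.4979·d_B = (1.3760,-20.5254)
sweep = 180° − θ = 102.9328°

center=(0.9443,-18.5835) T_A=(2.7403,-17.7280) T_B=(1.3760,-20.5254) sweep=102.9328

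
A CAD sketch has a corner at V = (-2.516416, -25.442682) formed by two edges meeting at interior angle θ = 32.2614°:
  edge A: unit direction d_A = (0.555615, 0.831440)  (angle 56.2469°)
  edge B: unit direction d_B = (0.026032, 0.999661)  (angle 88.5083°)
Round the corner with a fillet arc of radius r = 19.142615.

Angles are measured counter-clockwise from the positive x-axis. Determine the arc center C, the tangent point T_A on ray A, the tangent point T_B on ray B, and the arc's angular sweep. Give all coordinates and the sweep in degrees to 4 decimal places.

center=(18.3427,40.2246) T_A=(34.2587,29.5887) T_B=(-0.7934,40.7229) sweep=147.7386

bisector direction at 72.3776° = (0.302743,0.953072)
center distance |VC| = r/sin(θ/2) = 19.142615/sin(16.1307°) = 68.900606
C = V + |VC|·bis = (18.3427,40.2246)
T_A = V + ((C−V)·d_A)·d_A = V + 66.1880·d_A = (34.2587,29.5887)
T_B = V + ((C−V)·d_B)·d_B = V + 66.1880·d_B = (-0.7934,40.7229)
sweep = 180° − θ = 147.7386°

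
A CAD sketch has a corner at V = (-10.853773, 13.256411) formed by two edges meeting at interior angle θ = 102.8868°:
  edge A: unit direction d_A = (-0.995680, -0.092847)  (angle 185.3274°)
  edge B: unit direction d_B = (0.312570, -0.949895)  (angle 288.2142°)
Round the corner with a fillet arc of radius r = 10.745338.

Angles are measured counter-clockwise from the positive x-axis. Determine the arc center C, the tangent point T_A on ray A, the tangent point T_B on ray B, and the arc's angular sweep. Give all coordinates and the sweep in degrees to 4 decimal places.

center=(-18.3837,1.7623) T_A=(-19.3814,12.4612) T_B=(-8.1767,5.1210) sweep=77.1132

bisector direction at 236.7708° = (-0.547990,-0.836485)
center distance |VC| = r/sin(θ/2) = 10.745338/sin(51.4434°) = 13.740968
C = V + |VC|·bis = (-18.3837,1.7623)
T_A = V + ((C−V)·d_A)·d_A = V + 8.5646·d_A = (-19.3814,12.4612)
T_B = V + ((C−V)·d_B)·d_B = V + 8.5646·d_B = (-8.1767,5.1210)
sweep = 180° − θ = 77.1132°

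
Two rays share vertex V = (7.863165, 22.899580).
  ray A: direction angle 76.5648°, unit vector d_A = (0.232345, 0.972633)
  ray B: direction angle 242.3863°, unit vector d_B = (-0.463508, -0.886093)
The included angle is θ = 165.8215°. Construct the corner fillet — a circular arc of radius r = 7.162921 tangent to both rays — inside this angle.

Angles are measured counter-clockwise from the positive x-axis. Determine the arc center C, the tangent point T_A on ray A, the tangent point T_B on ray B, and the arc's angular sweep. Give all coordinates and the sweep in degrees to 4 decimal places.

bisector direction at 159.4756° = (-0.936523,0.350607)
center distance |VC| = r/sin(θ/2) = 7.162921/sin(82.9107°) = 7.218103
C = V + |VC|·bis = (1.1032,25.4303)
T_A = V + ((C−V)·d_A)·d_A = V + 0.8908·d_A = (8.0701,23.7660)
T_B = V + ((C−V)·d_B)·d_B = V + 0.8908·d_B = (7.4503,22.1102)
sweep = 180° − θ = 14.1785°

center=(1.1032,25.4303) T_A=(8.0701,23.7660) T_B=(7.4503,22.1102) sweep=14.1785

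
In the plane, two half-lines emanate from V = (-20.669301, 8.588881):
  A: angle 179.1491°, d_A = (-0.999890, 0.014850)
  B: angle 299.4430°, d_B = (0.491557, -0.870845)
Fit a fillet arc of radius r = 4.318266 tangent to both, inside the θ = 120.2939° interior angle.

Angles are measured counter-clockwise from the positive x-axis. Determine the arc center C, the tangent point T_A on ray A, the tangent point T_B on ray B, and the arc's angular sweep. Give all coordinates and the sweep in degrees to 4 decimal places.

bisector direction at 239.2960° = (-0.510602,-0.859817)
center distance |VC| = r/sin(θ/2) = 4.318266/sin(60.1469°) = 4.978948
C = V + |VC|·bis = (-23.2116,4.3079)
T_A = V + ((C−V)·d_A)·d_A = V + 2.4784·d_A = (-23.1474,8.6257)
T_B = V + ((C−V)·d_B)·d_B = V + 2.4784·d_B = (-19.4510,6.4306)
sweep = 180° − θ = 59.7061°

center=(-23.2116,4.3079) T_A=(-23.1474,8.6257) T_B=(-19.4510,6.4306) sweep=59.7061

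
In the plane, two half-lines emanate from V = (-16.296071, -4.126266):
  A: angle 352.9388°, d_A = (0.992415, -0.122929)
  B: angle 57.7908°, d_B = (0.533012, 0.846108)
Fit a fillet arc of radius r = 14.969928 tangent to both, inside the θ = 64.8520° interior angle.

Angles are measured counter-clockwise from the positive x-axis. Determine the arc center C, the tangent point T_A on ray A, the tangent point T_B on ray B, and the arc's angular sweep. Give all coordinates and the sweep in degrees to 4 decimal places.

center=(8.9306,7.8333) T_A=(7.0904,-7.0231) T_B=(-3.7355,15.8124) sweep=115.1480

bisector direction at 25.3648° = (0.903599,0.428380)
center distance |VC| = r/sin(θ/2) = 14.969928/sin(32.4260°) = 27.918038
C = V + |VC|·bis = (8.9306,7.8333)
T_A = V + ((C−V)·d_A)·d_A = V + 23.5652·d_A = (7.0904,-7.0231)
T_B = V + ((C−V)·d_B)·d_B = V + 23.5652·d_B = (-3.7355,15.8124)
sweep = 180° − θ = 115.1480°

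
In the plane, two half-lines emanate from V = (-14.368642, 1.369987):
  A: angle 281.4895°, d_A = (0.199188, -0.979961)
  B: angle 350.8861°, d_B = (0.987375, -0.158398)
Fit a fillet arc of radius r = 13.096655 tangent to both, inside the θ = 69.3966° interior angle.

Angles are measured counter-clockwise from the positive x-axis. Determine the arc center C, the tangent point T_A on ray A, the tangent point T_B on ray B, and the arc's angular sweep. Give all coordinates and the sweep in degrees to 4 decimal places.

bisector direction at 316.1878° = (0.721613,-0.692297)
center distance |VC| = r/sin(θ/2) = 13.096655/sin(34.6983°) = 23.006653
C = V + |VC|·bis = (2.2333,-14.5574)
T_A = V + ((C−V)·d_A)·d_A = V + 18.9152·d_A = (-10.6010,-17.1661)
T_B = V + ((C−V)·d_B)·d_B = V + 18.9152·d_B = (4.3077,-1.6261)
sweep = 180° − θ = 110.6034°

center=(2.2333,-14.5574) T_A=(-10.6010,-17.1661) T_B=(4.3077,-1.6261) sweep=110.6034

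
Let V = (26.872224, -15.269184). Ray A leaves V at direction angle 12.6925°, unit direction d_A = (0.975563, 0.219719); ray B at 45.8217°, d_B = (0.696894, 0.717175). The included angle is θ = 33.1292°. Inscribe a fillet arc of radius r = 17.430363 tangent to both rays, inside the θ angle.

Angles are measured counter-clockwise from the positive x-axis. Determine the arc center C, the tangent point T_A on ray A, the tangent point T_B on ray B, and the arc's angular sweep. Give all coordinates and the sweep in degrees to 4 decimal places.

bisector direction at 29.2571° = (0.872435,0.488729)
center distance |VC| = r/sin(θ/2) = 17.430363/sin(16.5646°) = 61.138528
C = V + |VC|·bis = (80.2116,14.6110)
T_A = V + ((C−V)·d_A)·d_A = V + 58.6012·d_A = (84.0414,-2.3934)
T_B = V + ((C−V)·d_B)·d_B = V + 58.6012·d_B = (67.7110,26.7581)
sweep = 180° − θ = 146.8708°

center=(80.2116,14.6110) T_A=(84.0414,-2.3934) T_B=(67.7110,26.7581) sweep=146.8708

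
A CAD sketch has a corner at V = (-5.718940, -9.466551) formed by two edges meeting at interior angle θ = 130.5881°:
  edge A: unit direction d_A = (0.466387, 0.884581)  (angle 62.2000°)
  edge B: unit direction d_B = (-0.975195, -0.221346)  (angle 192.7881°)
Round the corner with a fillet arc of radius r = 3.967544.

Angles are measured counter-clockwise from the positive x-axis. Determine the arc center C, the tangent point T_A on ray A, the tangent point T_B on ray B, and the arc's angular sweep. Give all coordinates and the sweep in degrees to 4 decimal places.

bisector direction at 127.4940° = (-0.608679,0.793417)
center distance |VC| = r/sin(θ/2) = 3.967544/sin(65.2940°) = 4.367306
C = V + |VC|·bis = (-8.3772,-6.0015)
T_A = V + ((C−V)·d_A)·d_A = V + 1.8254·d_A = (-4.8676,-7.8519)
T_B = V + ((C−V)·d_B)·d_B = V + 1.8254·d_B = (-7.4990,-9.8706)
sweep = 180° − θ = 49.4119°

center=(-8.3772,-6.0015) T_A=(-4.8676,-7.8519) T_B=(-7.4990,-9.8706) sweep=49.4119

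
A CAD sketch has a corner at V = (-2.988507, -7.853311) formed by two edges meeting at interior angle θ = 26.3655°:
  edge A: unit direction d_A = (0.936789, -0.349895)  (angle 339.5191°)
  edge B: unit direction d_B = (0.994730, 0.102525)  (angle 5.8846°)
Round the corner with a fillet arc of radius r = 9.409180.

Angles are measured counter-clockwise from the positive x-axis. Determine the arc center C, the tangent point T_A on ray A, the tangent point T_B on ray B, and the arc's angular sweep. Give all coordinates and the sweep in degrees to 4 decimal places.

center=(37.9351,-13.0944) T_A=(34.6429,-21.9088) T_B=(36.9705,-3.7348) sweep=153.6345

bisector direction at 352.7018° = (0.991899,-0.127033)
center distance |VC| = r/sin(θ/2) = 9.409180/sin(13.1828°) = 41.257884
C = V + |VC|·bis = (37.9351,-13.0944)
T_A = V + ((C−V)·d_A)·d_A = V + 40.1706·d_A = (34.6429,-21.9088)
T_B = V + ((C−V)·d_B)·d_B = V + 40.1706·d_B = (36.9705,-3.7348)
sweep = 180° − θ = 153.6345°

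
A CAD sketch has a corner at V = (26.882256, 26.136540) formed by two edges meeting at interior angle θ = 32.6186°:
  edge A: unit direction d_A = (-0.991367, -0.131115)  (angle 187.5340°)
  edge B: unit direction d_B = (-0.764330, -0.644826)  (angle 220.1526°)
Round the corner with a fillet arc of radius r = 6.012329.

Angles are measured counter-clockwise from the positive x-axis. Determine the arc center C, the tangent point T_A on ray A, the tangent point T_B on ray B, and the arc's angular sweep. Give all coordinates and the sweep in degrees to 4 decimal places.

center=(7.2998,17.4819) T_A=(6.5115,23.4424) T_B=(11.1767,12.8865) sweep=147.3814

bisector direction at 203.8433° = (-0.914654,-0.404237)
center distance |VC| = r/sin(θ/2) = 6.012329/sin(16.3093°) = 21.409713
C = V + |VC|·bis = (7.2998,17.4819)
T_A = V + ((C−V)·d_A)·d_A = V + 20.5482·d_A = (6.5115,23.4424)
T_B = V + ((C−V)·d_B)·d_B = V + 20.5482·d_B = (11.1767,12.8865)
sweep = 180° − θ = 147.3814°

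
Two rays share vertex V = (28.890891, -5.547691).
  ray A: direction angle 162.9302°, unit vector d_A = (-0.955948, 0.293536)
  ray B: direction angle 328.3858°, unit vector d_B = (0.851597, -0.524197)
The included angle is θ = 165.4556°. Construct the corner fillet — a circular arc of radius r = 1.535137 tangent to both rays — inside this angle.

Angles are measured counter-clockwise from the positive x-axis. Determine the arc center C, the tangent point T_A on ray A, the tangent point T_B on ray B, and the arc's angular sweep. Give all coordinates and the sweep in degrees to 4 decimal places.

bisector direction at 245.6580° = (-0.412182,-0.911101)
center distance |VC| = r/sin(θ/2) = 1.535137/sin(82.7278°) = 1.547586
C = V + |VC|·bis = (28.2530,-6.9577)
T_A = V + ((C−V)·d_A)·d_A = V + 0.1959·d_A = (28.7036,-5.4902)
T_B = V + ((C−V)·d_B)·d_B = V + 0.1959·d_B = (29.0577,-5.6504)
sweep = 180° − θ = 14.5444°

center=(28.2530,-6.9577) T_A=(28.7036,-5.4902) T_B=(29.0577,-5.6504) sweep=14.5444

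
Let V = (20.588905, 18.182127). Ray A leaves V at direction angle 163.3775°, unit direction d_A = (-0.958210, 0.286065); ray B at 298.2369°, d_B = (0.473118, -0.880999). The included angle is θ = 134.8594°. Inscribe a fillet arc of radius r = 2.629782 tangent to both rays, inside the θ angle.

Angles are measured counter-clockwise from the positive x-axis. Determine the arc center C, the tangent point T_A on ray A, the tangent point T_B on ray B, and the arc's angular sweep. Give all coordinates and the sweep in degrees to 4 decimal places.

center=(18.7892,15.9749) T_A=(19.5415,18.4948) T_B=(21.1061,17.2191) sweep=45.1406

bisector direction at 230.8072° = (-0.631932,-0.775024)
center distance |VC| = r/sin(θ/2) = 2.629782/sin(67.4297°) = 2.847905
C = V + |VC|·bis = (18.7892,15.9749)
T_A = V + ((C−V)·d_A)·d_A = V + 1.0931·d_A = (19.5415,18.4948)
T_B = V + ((C−V)·d_B)·d_B = V + 1.0931·d_B = (21.1061,17.2191)
sweep = 180° − θ = 45.1406°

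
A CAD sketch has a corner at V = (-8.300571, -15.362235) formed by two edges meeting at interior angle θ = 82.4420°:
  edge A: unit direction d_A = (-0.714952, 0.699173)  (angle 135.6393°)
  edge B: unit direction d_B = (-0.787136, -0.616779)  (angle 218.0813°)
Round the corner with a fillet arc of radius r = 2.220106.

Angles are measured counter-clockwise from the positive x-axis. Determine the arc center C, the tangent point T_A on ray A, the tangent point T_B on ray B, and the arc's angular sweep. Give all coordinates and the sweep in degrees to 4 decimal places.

center=(-11.6646,-15.1777) T_A=(-10.1124,-13.5904) T_B=(-10.2953,-16.9252) sweep=97.5580

bisector direction at 176.8603° = (-0.998499,0.054771)
center distance |VC| = r/sin(θ/2) = 2.220106/sin(41.2210°) = 3.369079
C = V + |VC|·bis = (-11.6646,-15.1777)
T_A = V + ((C−V)·d_A)·d_A = V + 2.5341·d_A = (-10.1124,-13.5904)
T_B = V + ((C−V)·d_B)·d_B = V + 2.5341·d_B = (-10.2953,-16.9252)
sweep = 180° − θ = 97.5580°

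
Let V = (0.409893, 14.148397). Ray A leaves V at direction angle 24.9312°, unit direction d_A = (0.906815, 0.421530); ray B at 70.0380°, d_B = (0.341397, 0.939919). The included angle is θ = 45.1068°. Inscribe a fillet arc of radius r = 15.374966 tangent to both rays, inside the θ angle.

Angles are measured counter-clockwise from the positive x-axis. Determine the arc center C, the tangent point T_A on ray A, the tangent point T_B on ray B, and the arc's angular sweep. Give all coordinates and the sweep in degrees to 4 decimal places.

center=(27.4999,43.6960) T_A=(33.9809,29.7538) T_B=(13.0487,48.9450) sweep=134.8932

bisector direction at 47.4846° = (0.675788,0.737096)
center distance |VC| = r/sin(θ/2) = 15.374966/sin(22.5534°) = 40.086543
C = V + |VC|·bis = (27.4999,43.6960)
T_A = V + ((C−V)·d_A)·d_A = V + 37.0208·d_A = (33.9809,29.7538)
T_B = V + ((C−V)·d_B)·d_B = V + 37.0208·d_B = (13.0487,48.9450)
sweep = 180° − θ = 134.8932°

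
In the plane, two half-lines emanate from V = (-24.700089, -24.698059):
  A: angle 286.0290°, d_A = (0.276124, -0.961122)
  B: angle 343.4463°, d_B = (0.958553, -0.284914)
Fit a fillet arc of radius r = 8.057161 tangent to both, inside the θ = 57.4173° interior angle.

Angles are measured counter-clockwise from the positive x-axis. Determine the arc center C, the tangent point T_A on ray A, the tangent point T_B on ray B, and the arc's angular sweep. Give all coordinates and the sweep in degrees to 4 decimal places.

bisector direction at 314.7376° = (0.703862,-0.710337)
center distance |VC| = r/sin(θ/2) = 8.057161/sin(28.7086°) = 16.773315
C = V + |VC|·bis = (-12.8940,-36.6128)
T_A = V + ((C−V)·d_A)·d_A = V + 14.7114·d_A = (-20.6379,-38.8375)
T_B = V + ((C−V)·d_B)·d_B = V + 14.7114·d_B = (-10.5984,-28.8896)
sweep = 180° − θ = 122.5827°

center=(-12.8940,-36.6128) T_A=(-20.6379,-38.8375) T_B=(-10.5984,-28.8896) sweep=122.5827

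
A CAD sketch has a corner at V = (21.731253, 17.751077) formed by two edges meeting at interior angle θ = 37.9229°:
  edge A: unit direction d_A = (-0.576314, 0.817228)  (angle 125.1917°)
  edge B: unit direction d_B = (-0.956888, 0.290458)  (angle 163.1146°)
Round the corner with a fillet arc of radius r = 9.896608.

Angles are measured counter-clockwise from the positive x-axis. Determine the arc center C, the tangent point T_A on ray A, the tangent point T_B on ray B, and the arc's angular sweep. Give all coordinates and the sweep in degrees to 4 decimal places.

center=(-2.9571,35.5876) T_A=(5.1307,41.2912) T_B=(-5.8317,26.1177) sweep=142.0771

bisector direction at 144.1532° = (-0.810585,0.585621)
center distance |VC| = r/sin(θ/2) = 9.896608/sin(18.9614°) = 30.457482
C = V + |VC|·bis = (-2.9571,35.5876)
T_A = V + ((C−V)·d_A)·d_A = V + 28.8048·d_A = (5.1307,41.2912)
T_B = V + ((C−V)·d_B)·d_B = V + 28.8048·d_B = (-5.8317,26.1177)
sweep = 180° − θ = 142.0771°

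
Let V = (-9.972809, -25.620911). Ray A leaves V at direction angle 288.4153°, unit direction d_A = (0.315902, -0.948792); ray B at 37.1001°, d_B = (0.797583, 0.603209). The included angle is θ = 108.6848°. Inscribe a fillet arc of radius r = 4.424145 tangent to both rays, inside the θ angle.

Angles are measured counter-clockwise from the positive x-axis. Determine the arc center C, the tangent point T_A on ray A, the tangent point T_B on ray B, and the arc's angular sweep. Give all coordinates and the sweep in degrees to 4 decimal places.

bisector direction at 342.7577° = (0.955060,-0.296413)
center distance |VC| = r/sin(θ/2) = 4.424145/sin(54.3424°) = 5.445000
C = V + |VC|·bis = (-4.7725,-27.2349)
T_A = V + ((C−V)·d_A)·d_A = V + 3.1741·d_A = (-8.9701,-28.6325)
T_B = V + ((C−V)·d_B)·d_B = V + 3.1741·d_B = (-7.4412,-23.7063)
sweep = 180° − θ = 71.3152°

center=(-4.7725,-27.2349) T_A=(-8.9701,-28.6325) T_B=(-7.4412,-23.7063) sweep=71.3152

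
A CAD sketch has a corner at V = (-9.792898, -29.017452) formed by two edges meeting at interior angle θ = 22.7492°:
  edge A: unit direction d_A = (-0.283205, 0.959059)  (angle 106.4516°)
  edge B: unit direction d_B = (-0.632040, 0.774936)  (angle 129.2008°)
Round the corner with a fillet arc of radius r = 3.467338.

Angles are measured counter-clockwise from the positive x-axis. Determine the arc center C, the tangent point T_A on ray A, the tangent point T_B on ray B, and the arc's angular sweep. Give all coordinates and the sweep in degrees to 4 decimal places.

bisector direction at 117.8262° = (-0.466791,0.884368)
center distance |VC| = r/sin(θ/2) = 3.467338/sin(11.3746°) = 17.580821
C = V + |VC|·bis = (-17.9995,-13.4695)
T_A = V + ((C−V)·d_A)·d_A = V + 17.2355·d_A = (-14.6741,-12.4876)
T_B = V + ((C−V)·d_B)·d_B = V + 17.2355·d_B = (-20.6864,-15.6610)
sweep = 180° − θ = 157.2508°

center=(-17.9995,-13.4695) T_A=(-14.6741,-12.4876) T_B=(-20.6864,-15.6610) sweep=157.2508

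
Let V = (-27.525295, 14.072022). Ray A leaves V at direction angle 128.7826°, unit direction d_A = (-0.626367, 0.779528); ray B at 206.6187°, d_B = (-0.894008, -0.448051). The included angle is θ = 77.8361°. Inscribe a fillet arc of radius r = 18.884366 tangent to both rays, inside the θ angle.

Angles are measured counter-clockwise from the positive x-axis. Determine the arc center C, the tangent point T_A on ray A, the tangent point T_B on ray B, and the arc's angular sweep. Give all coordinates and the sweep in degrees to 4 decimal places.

bisector direction at 167.7006° = (-0.977048,0.213019)
center distance |VC| = r/sin(θ/2) = 18.884366/sin(38.9181°) = 30.060681
C = V + |VC|·bis = (-56.8960,20.4755)
T_A = V + ((C−V)·d_A)·d_A = V + 23.3886·d_A = (-42.1751,32.3041)
T_B = V + ((C−V)·d_B)·d_B = V + 23.3886·d_B = (-48.4349,3.5928)
sweep = 180° − θ = 102.1639°

center=(-56.8960,20.4755) T_A=(-42.1751,32.3041) T_B=(-48.4349,3.5928) sweep=102.1639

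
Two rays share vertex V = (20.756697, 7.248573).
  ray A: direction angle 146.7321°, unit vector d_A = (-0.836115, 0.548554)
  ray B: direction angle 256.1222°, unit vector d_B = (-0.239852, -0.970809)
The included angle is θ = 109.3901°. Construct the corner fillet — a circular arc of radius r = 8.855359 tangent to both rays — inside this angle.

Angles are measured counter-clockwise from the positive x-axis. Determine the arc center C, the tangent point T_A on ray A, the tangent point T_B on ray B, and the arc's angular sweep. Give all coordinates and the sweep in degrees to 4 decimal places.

center=(10.6557,3.2845) T_A=(15.5133,10.6886) T_B=(19.2526,1.1605) sweep=70.6099

bisector direction at 201.4272° = (-0.930883,-0.365318)
center distance |VC| = r/sin(θ/2) = 8.855359/sin(54.6951°) = 10.850990
C = V + |VC|·bis = (10.6557,3.2845)
T_A = V + ((C−V)·d_A)·d_A = V + 6.2711·d_A = (15.5133,10.6886)
T_B = V + ((C−V)·d_B)·d_B = V + 6.2711·d_B = (19.2526,1.1605)
sweep = 180° − θ = 70.6099°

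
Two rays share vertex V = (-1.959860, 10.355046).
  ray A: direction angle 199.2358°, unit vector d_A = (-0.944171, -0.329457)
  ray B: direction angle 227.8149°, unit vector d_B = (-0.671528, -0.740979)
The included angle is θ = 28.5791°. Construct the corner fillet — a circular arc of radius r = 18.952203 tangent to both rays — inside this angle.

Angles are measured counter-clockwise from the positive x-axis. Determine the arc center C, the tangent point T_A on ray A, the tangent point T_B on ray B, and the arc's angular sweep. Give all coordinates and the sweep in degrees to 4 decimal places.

center=(-65.9709,-32.0537) T_A=(-72.2148,-14.1595) T_B=(-51.9277,-44.7806) sweep=151.4209

bisector direction at 213.5254° = (-0.833642,-0.552306)
center distance |VC| = r/sin(θ/2) = 18.952203/sin(14.2896°) = 76.784817
C = V + |VC|·bis = (-65.9709,-32.0537)
T_A = V + ((C−V)·d_A)·d_A = V + 74.4092·d_A = (-72.2148,-14.1595)
T_B = V + ((C−V)·d_B)·d_B = V + 74.4092·d_B = (-51.9277,-44.7806)
sweep = 180° − θ = 151.4209°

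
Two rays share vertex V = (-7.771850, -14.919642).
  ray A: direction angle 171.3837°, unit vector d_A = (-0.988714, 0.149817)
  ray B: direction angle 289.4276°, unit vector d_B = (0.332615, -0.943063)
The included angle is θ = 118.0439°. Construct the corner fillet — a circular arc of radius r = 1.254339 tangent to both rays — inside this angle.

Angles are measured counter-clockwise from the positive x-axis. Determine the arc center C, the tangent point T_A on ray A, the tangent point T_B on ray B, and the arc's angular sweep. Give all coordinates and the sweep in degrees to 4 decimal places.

bisector direction at 230.4057° = (-0.637348,-0.770576)
center distance |VC| = r/sin(θ/2) = 1.254339/sin(59.0219°) = 1.463017
C = V + |VC|·bis = (-8.7043,-16.0470)
T_A = V + ((C−V)·d_A)·d_A = V + 0.7530·d_A = (-8.5164,-14.8068)
T_B = V + ((C−V)·d_B)·d_B = V + 0.7530·d_B = (-7.5214,-15.6298)
sweep = 180° − θ = 61.9561°

center=(-8.7043,-16.0470) T_A=(-8.5164,-14.8068) T_B=(-7.5214,-15.6298) sweep=61.9561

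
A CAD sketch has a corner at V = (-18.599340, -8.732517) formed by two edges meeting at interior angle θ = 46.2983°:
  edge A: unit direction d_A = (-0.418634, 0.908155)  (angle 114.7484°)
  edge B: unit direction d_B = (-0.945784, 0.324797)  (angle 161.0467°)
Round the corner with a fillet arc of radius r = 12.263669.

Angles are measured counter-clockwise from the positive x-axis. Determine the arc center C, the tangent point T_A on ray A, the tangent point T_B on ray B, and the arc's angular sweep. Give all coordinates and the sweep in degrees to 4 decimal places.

bisector direction at 137.8975° = (-0.741947,0.670458)
center distance |VC| = r/sin(θ/2) = 12.263669/sin(23.1491°) = 31.195261
C = V + |VC|·bis = (-41.7446,12.1826)
T_A = V + ((C−V)·d_A)·d_A = V + 28.6836·d_A = (-30.6073,17.3166)
T_B = V + ((C−V)·d_B)·d_B = V + 28.6836·d_B = (-45.7278,0.5838)
sweep = 180° − θ = 133.7017°

center=(-41.7446,12.1826) T_A=(-30.6073,17.3166) T_B=(-45.7278,0.5838) sweep=133.7017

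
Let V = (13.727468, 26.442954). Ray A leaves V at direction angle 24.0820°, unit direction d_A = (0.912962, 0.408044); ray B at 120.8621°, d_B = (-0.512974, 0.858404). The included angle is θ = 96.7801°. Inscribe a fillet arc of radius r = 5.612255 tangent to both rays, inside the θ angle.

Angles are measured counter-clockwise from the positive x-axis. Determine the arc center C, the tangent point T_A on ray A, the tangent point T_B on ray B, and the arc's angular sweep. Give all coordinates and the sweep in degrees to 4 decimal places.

bisector direction at 72.4721° = (0.301171,0.953570)
center distance |VC| = r/sin(θ/2) = 5.612255/sin(48.3901°) = 7.506198
C = V + |VC|·bis = (15.9881,33.6006)
T_A = V + ((C−V)·d_A)·d_A = V + 4.9845·d_A = (18.2782,28.4769)
T_B = V + ((C−V)·d_B)·d_B = V + 4.9845·d_B = (11.1705,30.7217)
sweep = 180° − θ = 83.2199°

center=(15.9881,33.6006) T_A=(18.2782,28.4769) T_B=(11.1705,30.7217) sweep=83.2199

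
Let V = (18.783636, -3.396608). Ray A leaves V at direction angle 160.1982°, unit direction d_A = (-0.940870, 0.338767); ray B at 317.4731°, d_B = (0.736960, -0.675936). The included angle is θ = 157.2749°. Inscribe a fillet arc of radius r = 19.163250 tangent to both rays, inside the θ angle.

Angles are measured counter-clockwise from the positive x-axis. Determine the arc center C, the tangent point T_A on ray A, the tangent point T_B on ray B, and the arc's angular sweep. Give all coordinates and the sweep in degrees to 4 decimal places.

center=(8.6685,-20.1222) T_A=(15.1604,-2.0920) T_B=(21.6216,-5.9996) sweep=22.7251

bisector direction at 238.8357° = (-0.517495,-0.855686)
center distance |VC| = r/sin(θ/2) = 19.163250/sin(78.6375°) = 19.546355
C = V + |VC|·bis = (8.6685,-20.1222)
T_A = V + ((C−V)·d_A)·d_A = V + 3.8510·d_A = (15.1604,-2.0920)
T_B = V + ((C−V)·d_B)·d_B = V + 3.8510·d_B = (21.6216,-5.9996)
sweep = 180° − θ = 22.7251°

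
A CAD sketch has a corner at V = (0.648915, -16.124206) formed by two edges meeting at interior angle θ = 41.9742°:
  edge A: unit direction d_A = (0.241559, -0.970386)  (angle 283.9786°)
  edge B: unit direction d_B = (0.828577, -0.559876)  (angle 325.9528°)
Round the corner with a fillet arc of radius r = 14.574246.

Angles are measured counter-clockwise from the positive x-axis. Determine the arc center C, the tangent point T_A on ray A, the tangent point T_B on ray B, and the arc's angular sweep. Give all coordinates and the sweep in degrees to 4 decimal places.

bisector direction at 304.9657° = (0.573086,-0.819495)
center distance |VC| = r/sin(θ/2) = 14.574246/sin(20.9871°) = 40.692254
C = V + |VC|·bis = (23.9691,-49.4713)
T_A = V + ((C−V)·d_A)·d_A = V + 37.9928·d_A = (9.8264,-52.9919)
T_B = V + ((C−V)·d_B)·d_B = V + 37.9928·d_B = (32.1288,-37.3954)
sweep = 180° − θ = 138.0258°

center=(23.9691,-49.4713) T_A=(9.8264,-52.9919) T_B=(32.1288,-37.3954) sweep=138.0258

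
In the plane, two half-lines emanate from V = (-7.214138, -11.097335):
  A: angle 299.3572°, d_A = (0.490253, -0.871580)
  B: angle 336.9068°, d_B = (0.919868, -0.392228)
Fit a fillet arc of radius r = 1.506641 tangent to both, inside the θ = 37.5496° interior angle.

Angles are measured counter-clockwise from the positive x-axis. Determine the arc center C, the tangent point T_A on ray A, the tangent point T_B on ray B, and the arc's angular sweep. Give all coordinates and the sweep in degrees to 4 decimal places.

center=(-3.7281,-14.2216) T_A=(-5.0413,-14.9603) T_B=(-3.1372,-12.8357) sweep=142.4504

bisector direction at 318.1320° = (0.744684,-0.667417)
center distance |VC| = r/sin(θ/2) = 1.506641/sin(18.7748°) = 4.681200
C = V + |VC|·bis = (-3.7281,-14.2216)
T_A = V + ((C−V)·d_A)·d_A = V + 4.4321·d_A = (-5.0413,-14.9603)
T_B = V + ((C−V)·d_B)·d_B = V + 4.4321·d_B = (-3.1372,-12.8357)
sweep = 180° − θ = 142.4504°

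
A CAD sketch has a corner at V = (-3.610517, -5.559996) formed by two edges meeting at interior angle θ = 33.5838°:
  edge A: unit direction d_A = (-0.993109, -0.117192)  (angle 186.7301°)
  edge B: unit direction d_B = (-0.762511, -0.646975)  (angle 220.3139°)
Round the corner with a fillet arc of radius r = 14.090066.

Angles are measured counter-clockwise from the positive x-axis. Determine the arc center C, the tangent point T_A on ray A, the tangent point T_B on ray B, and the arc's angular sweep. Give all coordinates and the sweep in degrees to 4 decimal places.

bisector direction at 203.5220° = (-0.916907,-0.399101)
center distance |VC| = r/sin(θ/2) = 14.090066/sin(16.7919°) = 48.772028
C = V + |VC|·bis = (-48.3299,-25.0250)
T_A = V + ((C−V)·d_A)·d_A = V + 46.6924·d_A = (-49.9812,-11.0320)
T_B = V + ((C−V)·d_B)·d_B = V + 46.6924·d_B = (-39.2140,-35.7688)
sweep = 180° − θ = 146.4162°

center=(-48.3299,-25.0250) T_A=(-49.9812,-11.0320) T_B=(-39.2140,-35.7688) sweep=146.4162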